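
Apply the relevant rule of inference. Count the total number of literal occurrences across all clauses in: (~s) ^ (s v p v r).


Counting literals in each clause:
Clause 1: 1 literal(s)
Clause 2: 3 literal(s)
Total = 4

4


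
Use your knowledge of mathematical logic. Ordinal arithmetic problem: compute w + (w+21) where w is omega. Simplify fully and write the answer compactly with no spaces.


Compute w + (w+21).
Ordinal + is associative but NOT commutative; for finite n>0, n + w = w but w + n stays w+n.
w + (w+21) = (w+w) + 21 = w*2+21.
Result = w*2+21

w*2+21


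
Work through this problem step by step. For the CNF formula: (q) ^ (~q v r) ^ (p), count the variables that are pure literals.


Check each variable for pure literal status:
p: pure positive
q: mixed (not pure)
r: pure positive
Pure literal count = 2

2


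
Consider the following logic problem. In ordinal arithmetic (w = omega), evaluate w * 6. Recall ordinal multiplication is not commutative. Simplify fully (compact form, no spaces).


Compute w * 6.
Ordinal * is associative and left-distributive over +, but NOT commutative; for finite n>1, n*w = w but w*n stays w*n.
w * 6 means 6 copies of w concatenated: w*6.
Result = w*6

w*6


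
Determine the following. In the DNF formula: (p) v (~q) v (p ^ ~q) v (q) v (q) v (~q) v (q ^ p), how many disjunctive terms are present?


A DNF formula is a disjunction of terms (conjunctions).
Terms are separated by v.
Counting the disjuncts: 7 terms.

7


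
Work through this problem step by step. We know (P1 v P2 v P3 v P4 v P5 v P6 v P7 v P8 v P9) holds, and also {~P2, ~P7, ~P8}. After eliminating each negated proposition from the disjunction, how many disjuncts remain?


Original disjuncts (9): P1, P2, P3, P4, P5, P6, P7, P8, P9
Negated (eliminate): ~P2, ~P7, ~P8
Remaining disjuncts: P1, P3, P4, P5, P6, P9
Count = 9 - 3 = 6

6


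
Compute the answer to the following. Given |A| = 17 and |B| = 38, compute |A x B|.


The Cartesian product A x B contains all ordered pairs (a, b).
|A x B| = |A| * |B| = 17 * 38 = 646

646


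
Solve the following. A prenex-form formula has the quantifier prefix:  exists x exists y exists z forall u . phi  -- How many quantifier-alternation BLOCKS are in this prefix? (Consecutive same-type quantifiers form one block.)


Quantifier-type sequence: E E E A  (A=forall, E=exists)
Group into maximal same-type runs:
  Ex3 | Ax1
Number of blocks = 2

2


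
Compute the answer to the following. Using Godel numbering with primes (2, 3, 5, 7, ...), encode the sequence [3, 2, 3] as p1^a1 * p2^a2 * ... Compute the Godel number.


Encode each element as an exponent of the corresponding prime:
  2^3 = 8
  3^2 = 9
  5^3 = 125
Product = 8 * 9 * 125 = 9000

9000


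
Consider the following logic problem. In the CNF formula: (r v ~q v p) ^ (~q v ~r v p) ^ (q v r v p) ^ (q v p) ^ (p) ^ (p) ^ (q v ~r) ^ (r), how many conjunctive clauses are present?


A CNF formula is a conjunction of clauses.
Clauses are separated by ^.
Counting the conjuncts: 8 clauses.

8


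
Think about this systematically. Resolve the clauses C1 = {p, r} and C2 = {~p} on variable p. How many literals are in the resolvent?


Remove p from C1 and ~p from C2.
C1 remainder: {r}
C2 remainder: {}
Union (resolvent): {r}
Resolvent has 1 literal(s).

1


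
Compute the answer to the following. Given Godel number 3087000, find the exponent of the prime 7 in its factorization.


Factorize 3087000 by dividing by 7 repeatedly.
Division steps: 7 divides 3087000 exactly 3 time(s).
Exponent of 7 = 3

3


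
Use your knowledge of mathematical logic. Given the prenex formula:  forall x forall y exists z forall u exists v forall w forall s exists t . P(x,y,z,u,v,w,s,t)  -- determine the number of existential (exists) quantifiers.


Quantifier prefix: forall x forall y exists z forall u exists v forall w forall s exists t
Mark each quantifier type:
  U U E U E U U E
Universal count = 5, Existential count = 3
Asked for existential (exists) quantifiers: 3

3


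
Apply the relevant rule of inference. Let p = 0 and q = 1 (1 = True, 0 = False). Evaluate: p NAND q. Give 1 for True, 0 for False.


p = 0, q = 1
Operation: p NAND q
Evaluate: 0 NAND 1 = 1

1


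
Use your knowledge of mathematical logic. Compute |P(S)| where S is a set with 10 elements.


The power set of a set with n elements has 2^n elements.
|P(S)| = 2^10 = 1024

1024


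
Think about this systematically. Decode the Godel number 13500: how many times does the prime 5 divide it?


Factorize 13500 by dividing by 5 repeatedly.
Division steps: 5 divides 13500 exactly 3 time(s).
Exponent of 5 = 3

3


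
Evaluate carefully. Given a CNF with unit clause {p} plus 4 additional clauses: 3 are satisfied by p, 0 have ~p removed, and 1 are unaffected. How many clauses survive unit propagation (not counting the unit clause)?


Satisfied (removed): 3
Shortened (remain): 0
Unchanged (remain): 1
Remaining = 0 + 1 = 1

1


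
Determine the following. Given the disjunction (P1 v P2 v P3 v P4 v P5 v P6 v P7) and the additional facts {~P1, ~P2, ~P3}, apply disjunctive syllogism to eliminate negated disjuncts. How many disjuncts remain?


Original disjuncts (7): P1, P2, P3, P4, P5, P6, P7
Negated (eliminate): ~P1, ~P2, ~P3
Remaining disjuncts: P4, P5, P6, P7
Count = 7 - 3 = 4

4


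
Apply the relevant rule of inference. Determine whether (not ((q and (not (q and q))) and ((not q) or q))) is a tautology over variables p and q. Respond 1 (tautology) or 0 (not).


Check all 4 assignments:
p=0, q=0: 1
p=0, q=1: 1
p=1, q=0: 1
p=1, q=1: 1
Satisfying count = 4/4.
Tautology iff count = 4: yes.

1


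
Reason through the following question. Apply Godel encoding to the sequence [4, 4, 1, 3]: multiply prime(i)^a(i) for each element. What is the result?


Encode each element as an exponent of the corresponding prime:
  2^4 = 16
  3^4 = 81
  5^1 = 5
  7^3 = 343
Product = 16 * 81 * 5 * 343 = 2222640

2222640


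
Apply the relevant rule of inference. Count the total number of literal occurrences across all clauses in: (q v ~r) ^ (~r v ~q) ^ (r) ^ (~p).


Counting literals in each clause:
Clause 1: 2 literal(s)
Clause 2: 2 literal(s)
Clause 3: 1 literal(s)
Clause 4: 1 literal(s)
Total = 6

6


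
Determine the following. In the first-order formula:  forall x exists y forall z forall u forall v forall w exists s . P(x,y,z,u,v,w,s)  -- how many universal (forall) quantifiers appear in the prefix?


Quantifier prefix: forall x exists y forall z forall u forall v forall w exists s
Mark each quantifier type:
  U E U U U U E
Universal count = 5, Existential count = 2
Asked for universal (forall) quantifiers: 5

5


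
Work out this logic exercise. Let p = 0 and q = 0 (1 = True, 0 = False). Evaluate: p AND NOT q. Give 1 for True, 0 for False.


p = 0, q = 0
Operation: p AND NOT q
Evaluate: 0 AND NOT 0 = 0

0


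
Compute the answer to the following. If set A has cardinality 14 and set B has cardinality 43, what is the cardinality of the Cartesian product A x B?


The Cartesian product A x B contains all ordered pairs (a, b).
|A x B| = |A| * |B| = 14 * 43 = 602

602


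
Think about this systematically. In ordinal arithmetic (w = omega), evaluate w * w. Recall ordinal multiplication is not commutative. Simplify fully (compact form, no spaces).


Compute w * w.
Ordinal * is associative and left-distributive over +, but NOT commutative; for finite n>1, n*w = w but w*n stays w*n.
w * w = w^2 by definition.
Result = w^2

w^2


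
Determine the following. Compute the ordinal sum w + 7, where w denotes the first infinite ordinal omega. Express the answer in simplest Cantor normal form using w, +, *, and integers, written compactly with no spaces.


Compute w + 7.
Ordinal + is associative but NOT commutative; for finite n>0, n + w = w but w + n stays w+n.
w + 7 is already in normal form (a successor ordinal beyond w).
Result = w+7

w+7


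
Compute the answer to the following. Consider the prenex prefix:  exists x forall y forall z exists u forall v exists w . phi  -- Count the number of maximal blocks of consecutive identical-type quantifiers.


Quantifier-type sequence: E A A E A E  (A=forall, E=exists)
Group into maximal same-type runs:
  Ex1 | Ax2 | Ex1 | Ax1 | Ex1
Number of blocks = 5

5


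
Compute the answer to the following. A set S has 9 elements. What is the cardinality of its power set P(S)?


The power set of a set with n elements has 2^n elements.
|P(S)| = 2^9 = 512

512


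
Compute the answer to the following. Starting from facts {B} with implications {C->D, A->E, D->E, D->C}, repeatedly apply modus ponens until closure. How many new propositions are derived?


Initial facts: {B}
Apply modus ponens to closure:
  (no implication fires)
Final known: {B}
New propositions: {(none)}
Count = 0

0


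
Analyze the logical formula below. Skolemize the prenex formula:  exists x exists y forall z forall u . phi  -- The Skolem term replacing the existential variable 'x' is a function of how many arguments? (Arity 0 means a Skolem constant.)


Quantifier prefix: exists x exists y forall z forall u
'x' is existentially quantified at position 1.
No universal quantifiers precede it.
Skolem function arity = 0 (a Skolem constant)

0


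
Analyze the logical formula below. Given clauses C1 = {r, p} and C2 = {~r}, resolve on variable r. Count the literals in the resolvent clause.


Remove r from C1 and ~r from C2.
C1 remainder: {p}
C2 remainder: {}
Union (resolvent): {p}
Resolvent has 1 literal(s).

1


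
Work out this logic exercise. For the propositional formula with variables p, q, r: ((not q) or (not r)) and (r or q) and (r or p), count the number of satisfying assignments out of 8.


Evaluate all 8 assignments for p, q, r:
p=0, q=0, r=0: 0
p=0, q=0, r=1: 1
p=0, q=1, r=0: 0
p=0, q=1, r=1: 0
p=1, q=0, r=0: 0
p=1, q=0, r=1: 1
p=1, q=1, r=0: 1
p=1, q=1, r=1: 0
Satisfying count = 3

3


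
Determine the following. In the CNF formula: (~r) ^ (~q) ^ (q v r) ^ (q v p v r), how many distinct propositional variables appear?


Identify each variable that appears in the formula.
Variables found: p, q, r
Count = 3

3


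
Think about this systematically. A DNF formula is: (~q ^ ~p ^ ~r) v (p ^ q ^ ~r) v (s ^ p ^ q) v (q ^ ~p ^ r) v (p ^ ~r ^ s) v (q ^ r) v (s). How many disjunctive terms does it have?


A DNF formula is a disjunction of terms (conjunctions).
Terms are separated by v.
Counting the disjuncts: 7 terms.

7


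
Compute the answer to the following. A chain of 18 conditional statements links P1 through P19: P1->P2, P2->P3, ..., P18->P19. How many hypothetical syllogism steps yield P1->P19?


With 18 implications in a chain connecting 19 propositions:
P1->P2, P2->P3, ..., P18->P19
Steps needed = (number of implications) - 1 = 18 - 1 = 17

17


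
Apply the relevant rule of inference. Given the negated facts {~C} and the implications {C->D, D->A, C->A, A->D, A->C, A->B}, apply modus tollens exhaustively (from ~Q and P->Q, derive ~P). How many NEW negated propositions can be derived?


Initial negated facts: {~C}
Apply modus tollens to closure:
  ~C and A->C  =>  ~A
  ~A and D->A  =>  ~D
Final negated: {~A, ~C, ~D}
New negations: {~A, ~D}
Count = 2

2


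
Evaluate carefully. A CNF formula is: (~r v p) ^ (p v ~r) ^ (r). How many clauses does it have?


A CNF formula is a conjunction of clauses.
Clauses are separated by ^.
Counting the conjuncts: 3 clauses.

3


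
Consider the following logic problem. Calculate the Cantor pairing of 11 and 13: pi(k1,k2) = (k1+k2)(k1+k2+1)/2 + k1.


k1 + k2 = 24
(k1+k2)(k1+k2+1)/2 = 24 * 25 / 2 = 300
pi = 300 + 11 = 311

311


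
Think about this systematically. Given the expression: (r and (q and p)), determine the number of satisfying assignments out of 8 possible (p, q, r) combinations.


Check all 8 assignments:
p=0, q=0, r=0: 0
p=0, q=0, r=1: 0
p=0, q=1, r=0: 0
p=0, q=1, r=1: 0
p=1, q=0, r=0: 0
p=1, q=0, r=1: 0
p=1, q=1, r=0: 0
p=1, q=1, r=1: 1
Count of True = 1

1


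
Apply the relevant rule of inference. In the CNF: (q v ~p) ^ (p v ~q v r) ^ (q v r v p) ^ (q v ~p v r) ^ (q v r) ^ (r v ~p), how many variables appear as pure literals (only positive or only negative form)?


Check each variable for pure literal status:
p: mixed (not pure)
q: mixed (not pure)
r: pure positive
Pure literal count = 1

1


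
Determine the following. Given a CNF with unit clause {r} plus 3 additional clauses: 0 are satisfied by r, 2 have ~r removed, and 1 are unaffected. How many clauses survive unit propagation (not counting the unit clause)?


Satisfied (removed): 0
Shortened (remain): 2
Unchanged (remain): 1
Remaining = 2 + 1 = 3

3


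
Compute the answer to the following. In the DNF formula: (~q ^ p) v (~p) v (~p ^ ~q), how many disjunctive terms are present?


A DNF formula is a disjunction of terms (conjunctions).
Terms are separated by v.
Counting the disjuncts: 3 terms.

3


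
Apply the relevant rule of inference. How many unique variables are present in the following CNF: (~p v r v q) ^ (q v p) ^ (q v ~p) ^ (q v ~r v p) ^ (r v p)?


Identify each variable that appears in the formula.
Variables found: p, q, r
Count = 3

3


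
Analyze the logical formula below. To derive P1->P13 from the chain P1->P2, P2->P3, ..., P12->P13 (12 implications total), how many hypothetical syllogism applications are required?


With 12 implications in a chain connecting 13 propositions:
P1->P2, P2->P3, ..., P12->P13
Steps needed = (number of implications) - 1 = 12 - 1 = 11

11


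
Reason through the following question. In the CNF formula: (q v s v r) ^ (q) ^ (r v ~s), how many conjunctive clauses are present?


A CNF formula is a conjunction of clauses.
Clauses are separated by ^.
Counting the conjuncts: 3 clauses.

3


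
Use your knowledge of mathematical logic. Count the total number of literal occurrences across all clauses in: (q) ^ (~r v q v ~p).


Counting literals in each clause:
Clause 1: 1 literal(s)
Clause 2: 3 literal(s)
Total = 4

4


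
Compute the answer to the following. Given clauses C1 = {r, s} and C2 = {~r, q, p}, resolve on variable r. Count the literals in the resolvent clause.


Remove r from C1 and ~r from C2.
C1 remainder: {s}
C2 remainder: {q, p}
Union (resolvent): {p, q, s}
Resolvent has 3 literal(s).

3


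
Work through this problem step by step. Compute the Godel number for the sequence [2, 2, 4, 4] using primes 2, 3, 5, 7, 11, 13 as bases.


Encode each element as an exponent of the corresponding prime:
  2^2 = 4
  3^2 = 9
  5^4 = 625
  7^4 = 2401
Product = 4 * 9 * 625 * 2401 = 54022500

54022500


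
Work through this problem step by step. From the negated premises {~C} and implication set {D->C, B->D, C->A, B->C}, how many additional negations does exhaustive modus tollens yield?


Initial negated facts: {~C}
Apply modus tollens to closure:
  ~C and D->C  =>  ~D
  ~D and B->D  =>  ~B
Final negated: {~B, ~C, ~D}
New negations: {~B, ~D}
Count = 2

2


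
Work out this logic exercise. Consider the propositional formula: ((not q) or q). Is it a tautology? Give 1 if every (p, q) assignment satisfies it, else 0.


Check all 4 assignments:
p=0, q=0: 1
p=0, q=1: 1
p=1, q=0: 1
p=1, q=1: 1
Satisfying count = 4/4.
Tautology iff count = 4: yes.

1


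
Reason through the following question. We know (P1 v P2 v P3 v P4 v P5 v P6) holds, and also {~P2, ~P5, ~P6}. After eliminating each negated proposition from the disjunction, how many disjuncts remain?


Original disjuncts (6): P1, P2, P3, P4, P5, P6
Negated (eliminate): ~P2, ~P5, ~P6
Remaining disjuncts: P1, P3, P4
Count = 6 - 3 = 3

3


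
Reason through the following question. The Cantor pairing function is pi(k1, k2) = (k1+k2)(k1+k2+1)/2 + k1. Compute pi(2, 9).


k1 + k2 = 11
(k1+k2)(k1+k2+1)/2 = 11 * 12 / 2 = 66
pi = 66 + 2 = 68

68


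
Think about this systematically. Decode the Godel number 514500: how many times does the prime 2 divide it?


Factorize 514500 by dividing by 2 repeatedly.
Division steps: 2 divides 514500 exactly 2 time(s).
Exponent of 2 = 2

2


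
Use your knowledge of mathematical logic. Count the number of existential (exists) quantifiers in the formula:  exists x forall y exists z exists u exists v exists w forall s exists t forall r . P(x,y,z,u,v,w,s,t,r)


Quantifier prefix: exists x forall y exists z exists u exists v exists w forall s exists t forall r
Mark each quantifier type:
  E U E E E E U E U
Universal count = 3, Existential count = 6
Asked for existential (exists) quantifiers: 6

6


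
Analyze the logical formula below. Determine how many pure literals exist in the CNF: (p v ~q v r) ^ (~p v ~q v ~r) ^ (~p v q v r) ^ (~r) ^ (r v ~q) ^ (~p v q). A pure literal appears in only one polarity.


Check each variable for pure literal status:
p: mixed (not pure)
q: mixed (not pure)
r: mixed (not pure)
Pure literal count = 0

0


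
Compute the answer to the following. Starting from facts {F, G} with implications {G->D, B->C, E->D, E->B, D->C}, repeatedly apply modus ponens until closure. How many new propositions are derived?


Initial facts: {F, G}
Apply modus ponens to closure:
  G and G->D  =>  D
  D and D->C  =>  C
Final known: {C, D, F, G}
New propositions: {C, D}
Count = 2

2


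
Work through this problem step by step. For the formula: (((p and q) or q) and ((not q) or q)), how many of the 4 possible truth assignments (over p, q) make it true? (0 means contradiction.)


Check all 4 assignments:
p=0, q=0: 0
p=0, q=1: 1
p=1, q=0: 0
p=1, q=1: 1
Count of True = 2

2


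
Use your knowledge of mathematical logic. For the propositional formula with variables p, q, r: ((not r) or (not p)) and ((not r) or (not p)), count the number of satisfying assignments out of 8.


Evaluate all 8 assignments for p, q, r:
p=0, q=0, r=0: 1
p=0, q=0, r=1: 1
p=0, q=1, r=0: 1
p=0, q=1, r=1: 1
p=1, q=0, r=0: 1
p=1, q=0, r=1: 0
p=1, q=1, r=0: 1
p=1, q=1, r=1: 0
Satisfying count = 6

6


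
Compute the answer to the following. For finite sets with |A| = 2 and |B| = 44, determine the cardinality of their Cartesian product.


The Cartesian product A x B contains all ordered pairs (a, b).
|A x B| = |A| * |B| = 2 * 44 = 88

88


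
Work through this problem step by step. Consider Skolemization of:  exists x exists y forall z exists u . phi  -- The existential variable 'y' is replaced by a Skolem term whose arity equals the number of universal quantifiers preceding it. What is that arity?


Quantifier prefix: exists x exists y forall z exists u
'y' is existentially quantified at position 2.
No universal quantifiers precede it.
Skolem function arity = 0 (a Skolem constant)

0


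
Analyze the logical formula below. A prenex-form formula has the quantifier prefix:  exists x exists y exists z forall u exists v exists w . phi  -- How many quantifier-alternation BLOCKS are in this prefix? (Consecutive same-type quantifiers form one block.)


Quantifier-type sequence: E E E A E E  (A=forall, E=exists)
Group into maximal same-type runs:
  Ex3 | Ax1 | Ex2
Number of blocks = 3

3


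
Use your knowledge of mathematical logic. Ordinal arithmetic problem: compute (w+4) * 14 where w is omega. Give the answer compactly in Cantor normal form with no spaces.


Compute (w+4) * 14.
Ordinal * is associative and left-distributive over +, but NOT commutative; for finite n>1, n*w = w but w*n stays w*n.
(w+4) * 14 = (w+4) repeated 14 times. Each intermediate +4 is absorbed by the following w; only the last survives: w*14+4.
Result = w*14+4

w*14+4


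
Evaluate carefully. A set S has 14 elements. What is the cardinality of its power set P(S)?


The power set of a set with n elements has 2^n elements.
|P(S)| = 2^14 = 16384

16384


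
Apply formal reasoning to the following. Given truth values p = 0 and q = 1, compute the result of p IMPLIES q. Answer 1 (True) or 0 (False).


p = 0, q = 1
Operation: p IMPLIES q
Evaluate: 0 IMPLIES 1 = 1

1


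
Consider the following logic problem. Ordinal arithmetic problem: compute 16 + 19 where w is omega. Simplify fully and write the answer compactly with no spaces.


Compute 16 + 19.
Ordinal + is associative but NOT commutative; for finite n>0, n + w = w but w + n stays w+n.
Both operands finite; ordinal + agrees with natural +: 16 + 19 = 35.
Result = 35

35


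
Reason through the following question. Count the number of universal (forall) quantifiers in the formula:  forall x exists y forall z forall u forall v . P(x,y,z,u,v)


Quantifier prefix: forall x exists y forall z forall u forall v
Mark each quantifier type:
  U E U U U
Universal count = 4, Existential count = 1
Asked for universal (forall) quantifiers: 4

4


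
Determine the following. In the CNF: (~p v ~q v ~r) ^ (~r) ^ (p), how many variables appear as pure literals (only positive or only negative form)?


Check each variable for pure literal status:
p: mixed (not pure)
q: pure negative
r: pure negative
Pure literal count = 2

2


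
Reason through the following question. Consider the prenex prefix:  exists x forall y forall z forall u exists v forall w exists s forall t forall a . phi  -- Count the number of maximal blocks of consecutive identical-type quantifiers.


Quantifier-type sequence: E A A A E A E A A  (A=forall, E=exists)
Group into maximal same-type runs:
  Ex1 | Ax3 | Ex1 | Ax1 | Ex1 | Ax2
Number of blocks = 6

6


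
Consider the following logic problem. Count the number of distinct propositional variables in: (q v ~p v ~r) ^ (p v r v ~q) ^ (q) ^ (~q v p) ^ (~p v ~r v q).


Identify each variable that appears in the formula.
Variables found: p, q, r
Count = 3

3


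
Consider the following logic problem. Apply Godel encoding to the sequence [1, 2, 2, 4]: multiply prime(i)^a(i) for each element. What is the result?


Encode each element as an exponent of the corresponding prime:
  2^1 = 2
  3^2 = 9
  5^2 = 25
  7^4 = 2401
Product = 2 * 9 * 25 * 2401 = 1080450

1080450


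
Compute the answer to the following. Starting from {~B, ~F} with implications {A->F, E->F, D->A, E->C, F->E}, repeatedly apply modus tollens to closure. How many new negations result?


Initial negated facts: {~B, ~F}
Apply modus tollens to closure:
  ~F and A->F  =>  ~A
  ~F and E->F  =>  ~E
  ~A and D->A  =>  ~D
Final negated: {~A, ~B, ~D, ~E, ~F}
New negations: {~A, ~D, ~E}
Count = 3

3


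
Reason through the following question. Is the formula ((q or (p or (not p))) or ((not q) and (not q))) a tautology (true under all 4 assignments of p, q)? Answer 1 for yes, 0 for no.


Check all 4 assignments:
p=0, q=0: 1
p=0, q=1: 1
p=1, q=0: 1
p=1, q=1: 1
Satisfying count = 4/4.
Tautology iff count = 4: yes.

1


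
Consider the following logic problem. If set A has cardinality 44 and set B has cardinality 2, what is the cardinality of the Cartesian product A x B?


The Cartesian product A x B contains all ordered pairs (a, b).
|A x B| = |A| * |B| = 44 * 2 = 88

88


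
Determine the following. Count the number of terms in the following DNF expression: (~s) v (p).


A DNF formula is a disjunction of terms (conjunctions).
Terms are separated by v.
Counting the disjuncts: 2 terms.

2


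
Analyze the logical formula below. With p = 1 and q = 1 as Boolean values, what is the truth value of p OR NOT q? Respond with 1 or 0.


p = 1, q = 1
Operation: p OR NOT q
Evaluate: 1 OR NOT 1 = 1

1


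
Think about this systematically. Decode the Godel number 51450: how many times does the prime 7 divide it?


Factorize 51450 by dividing by 7 repeatedly.
Division steps: 7 divides 51450 exactly 3 time(s).
Exponent of 7 = 3

3


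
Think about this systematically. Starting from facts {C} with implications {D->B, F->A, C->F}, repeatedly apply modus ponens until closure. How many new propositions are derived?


Initial facts: {C}
Apply modus ponens to closure:
  C and C->F  =>  F
  F and F->A  =>  A
Final known: {A, C, F}
New propositions: {A, F}
Count = 2

2


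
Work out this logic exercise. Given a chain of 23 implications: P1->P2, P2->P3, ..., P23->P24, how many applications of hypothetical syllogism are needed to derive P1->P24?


With 23 implications in a chain connecting 24 propositions:
P1->P2, P2->P3, ..., P23->P24
Steps needed = (number of implications) - 1 = 23 - 1 = 22

22


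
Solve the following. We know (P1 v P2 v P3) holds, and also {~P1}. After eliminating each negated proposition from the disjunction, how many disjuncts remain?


Original disjuncts (3): P1, P2, P3
Negated (eliminate): ~P1
Remaining disjuncts: P2, P3
Count = 3 - 1 = 2

2


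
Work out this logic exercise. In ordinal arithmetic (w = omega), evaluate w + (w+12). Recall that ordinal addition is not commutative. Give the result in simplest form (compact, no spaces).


Compute w + (w+12).
Ordinal + is associative but NOT commutative; for finite n>0, n + w = w but w + n stays w+n.
w + (w+12) = (w+w) + 12 = w*2+12.
Result = w*2+12

w*2+12


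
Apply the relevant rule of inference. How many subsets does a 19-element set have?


The power set of a set with n elements has 2^n elements.
|P(S)| = 2^19 = 524288

524288


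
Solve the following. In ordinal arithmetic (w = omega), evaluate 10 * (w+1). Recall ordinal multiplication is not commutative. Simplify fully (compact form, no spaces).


Compute 10 * (w+1).
Ordinal * is associative and left-distributive over +, but NOT commutative; for finite n>1, n*w = w but w*n stays w*n.
By left-distributivity: 10 * (w+1) = 10*w + 10*1 = w + 10 = w+10.
Result = w+10

w+10


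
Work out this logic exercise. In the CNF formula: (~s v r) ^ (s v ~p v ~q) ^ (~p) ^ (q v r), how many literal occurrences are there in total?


Counting literals in each clause:
Clause 1: 2 literal(s)
Clause 2: 3 literal(s)
Clause 3: 1 literal(s)
Clause 4: 2 literal(s)
Total = 8

8


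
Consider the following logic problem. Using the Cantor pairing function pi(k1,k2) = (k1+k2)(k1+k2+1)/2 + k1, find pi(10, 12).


k1 + k2 = 22
(k1+k2)(k1+k2+1)/2 = 22 * 23 / 2 = 253
pi = 253 + 10 = 263

263


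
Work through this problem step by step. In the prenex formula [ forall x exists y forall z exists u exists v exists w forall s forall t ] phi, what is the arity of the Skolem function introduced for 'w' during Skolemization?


Quantifier prefix: forall x exists y forall z exists u exists v exists w forall s forall t
'w' is existentially quantified at position 6.
Universal variables preceding it: x, z
Skolem function arity = 2

2


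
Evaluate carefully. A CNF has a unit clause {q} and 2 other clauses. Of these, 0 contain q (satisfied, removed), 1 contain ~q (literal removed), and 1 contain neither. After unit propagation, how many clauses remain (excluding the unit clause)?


Satisfied (removed): 0
Shortened (remain): 1
Unchanged (remain): 1
Remaining = 1 + 1 = 2

2


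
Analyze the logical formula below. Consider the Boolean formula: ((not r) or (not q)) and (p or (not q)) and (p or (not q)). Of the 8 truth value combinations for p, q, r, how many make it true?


Evaluate all 8 assignments for p, q, r:
p=0, q=0, r=0: 1
p=0, q=0, r=1: 1
p=0, q=1, r=0: 0
p=0, q=1, r=1: 0
p=1, q=0, r=0: 1
p=1, q=0, r=1: 1
p=1, q=1, r=0: 1
p=1, q=1, r=1: 0
Satisfying count = 5

5


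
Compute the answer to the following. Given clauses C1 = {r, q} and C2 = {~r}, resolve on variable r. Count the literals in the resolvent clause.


Remove r from C1 and ~r from C2.
C1 remainder: {q}
C2 remainder: {}
Union (resolvent): {q}
Resolvent has 1 literal(s).

1


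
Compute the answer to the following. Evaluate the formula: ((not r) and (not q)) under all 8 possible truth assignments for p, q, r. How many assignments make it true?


Check all 8 assignments:
p=0, q=0, r=0: 1
p=0, q=0, r=1: 0
p=0, q=1, r=0: 0
p=0, q=1, r=1: 0
p=1, q=0, r=0: 1
p=1, q=0, r=1: 0
p=1, q=1, r=0: 0
p=1, q=1, r=1: 0
Count of True = 2

2


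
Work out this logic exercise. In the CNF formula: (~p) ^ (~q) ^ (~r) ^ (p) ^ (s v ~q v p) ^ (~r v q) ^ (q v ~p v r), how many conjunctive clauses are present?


A CNF formula is a conjunction of clauses.
Clauses are separated by ^.
Counting the conjuncts: 7 clauses.

7


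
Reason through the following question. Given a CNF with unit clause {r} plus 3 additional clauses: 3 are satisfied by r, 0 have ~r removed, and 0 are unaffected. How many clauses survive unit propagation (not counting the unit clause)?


Satisfied (removed): 3
Shortened (remain): 0
Unchanged (remain): 0
Remaining = 0 + 0 = 0

0


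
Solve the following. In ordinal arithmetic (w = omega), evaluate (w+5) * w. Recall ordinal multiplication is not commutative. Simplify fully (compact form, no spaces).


Compute (w+5) * w.
Ordinal * is associative and left-distributive over +, but NOT commutative; for finite n>1, n*w = w but w*n stays w*n.
(w+5) * w = sup{(w+5)*k : k<w} = sup{w*k+5} = w^2 (the +5 tail is absorbed in the limit).
Result = w^2

w^2


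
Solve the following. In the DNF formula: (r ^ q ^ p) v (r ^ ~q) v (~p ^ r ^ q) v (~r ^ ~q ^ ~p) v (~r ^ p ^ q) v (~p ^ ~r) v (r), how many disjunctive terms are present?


A DNF formula is a disjunction of terms (conjunctions).
Terms are separated by v.
Counting the disjuncts: 7 terms.

7


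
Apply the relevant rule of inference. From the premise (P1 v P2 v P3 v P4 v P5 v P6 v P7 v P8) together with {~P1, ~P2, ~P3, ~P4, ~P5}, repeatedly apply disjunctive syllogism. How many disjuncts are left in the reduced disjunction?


Original disjuncts (8): P1, P2, P3, P4, P5, P6, P7, P8
Negated (eliminate): ~P1, ~P2, ~P3, ~P4, ~P5
Remaining disjuncts: P6, P7, P8
Count = 8 - 5 = 3

3


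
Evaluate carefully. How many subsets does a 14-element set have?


The power set of a set with n elements has 2^n elements.
|P(S)| = 2^14 = 16384

16384


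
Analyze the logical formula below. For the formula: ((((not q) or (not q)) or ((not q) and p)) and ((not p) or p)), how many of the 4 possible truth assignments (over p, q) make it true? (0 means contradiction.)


Check all 4 assignments:
p=0, q=0: 1
p=0, q=1: 0
p=1, q=0: 1
p=1, q=1: 0
Count of True = 2

2


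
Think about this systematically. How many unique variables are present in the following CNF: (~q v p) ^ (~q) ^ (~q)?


Identify each variable that appears in the formula.
Variables found: p, q
Count = 2

2


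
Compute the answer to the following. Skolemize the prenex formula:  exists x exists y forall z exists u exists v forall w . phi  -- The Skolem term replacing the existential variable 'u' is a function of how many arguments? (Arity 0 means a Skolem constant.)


Quantifier prefix: exists x exists y forall z exists u exists v forall w
'u' is existentially quantified at position 4.
Universal variables preceding it: z
Skolem function arity = 1

1


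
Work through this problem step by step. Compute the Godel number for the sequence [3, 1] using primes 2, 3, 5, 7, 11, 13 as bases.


Encode each element as an exponent of the corresponding prime:
  2^3 = 8
  3^1 = 3
Product = 8 * 3 = 24

24


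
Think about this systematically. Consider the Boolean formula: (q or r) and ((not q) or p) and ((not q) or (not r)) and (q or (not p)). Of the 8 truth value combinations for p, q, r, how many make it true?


Evaluate all 8 assignments for p, q, r:
p=0, q=0, r=0: 0
p=0, q=0, r=1: 1
p=0, q=1, r=0: 0
p=0, q=1, r=1: 0
p=1, q=0, r=0: 0
p=1, q=0, r=1: 0
p=1, q=1, r=0: 1
p=1, q=1, r=1: 0
Satisfying count = 2

2


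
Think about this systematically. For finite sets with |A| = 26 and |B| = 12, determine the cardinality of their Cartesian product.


The Cartesian product A x B contains all ordered pairs (a, b).
|A x B| = |A| * |B| = 26 * 12 = 312

312


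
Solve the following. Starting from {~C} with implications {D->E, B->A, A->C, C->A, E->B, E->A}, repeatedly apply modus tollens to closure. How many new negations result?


Initial negated facts: {~C}
Apply modus tollens to closure:
  ~C and A->C  =>  ~A
  ~A and E->A  =>  ~E
  ~E and D->E  =>  ~D
  ~A and B->A  =>  ~B
Final negated: {~A, ~B, ~C, ~D, ~E}
New negations: {~A, ~B, ~D, ~E}
Count = 4

4


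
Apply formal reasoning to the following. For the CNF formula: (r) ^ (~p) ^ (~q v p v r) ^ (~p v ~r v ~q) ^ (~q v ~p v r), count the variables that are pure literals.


Check each variable for pure literal status:
p: mixed (not pure)
q: pure negative
r: mixed (not pure)
Pure literal count = 1

1


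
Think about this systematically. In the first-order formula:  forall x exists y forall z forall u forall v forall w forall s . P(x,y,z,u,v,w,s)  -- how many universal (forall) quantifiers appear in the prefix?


Quantifier prefix: forall x exists y forall z forall u forall v forall w forall s
Mark each quantifier type:
  U E U U U U U
Universal count = 6, Existential count = 1
Asked for universal (forall) quantifiers: 6

6


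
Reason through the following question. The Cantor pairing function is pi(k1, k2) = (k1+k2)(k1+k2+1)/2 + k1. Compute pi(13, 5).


k1 + k2 = 18
(k1+k2)(k1+k2+1)/2 = 18 * 19 / 2 = 171
pi = 171 + 13 = 184

184


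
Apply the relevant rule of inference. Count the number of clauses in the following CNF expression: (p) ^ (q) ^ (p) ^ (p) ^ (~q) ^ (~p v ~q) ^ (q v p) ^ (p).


A CNF formula is a conjunction of clauses.
Clauses are separated by ^.
Counting the conjuncts: 8 clauses.

8


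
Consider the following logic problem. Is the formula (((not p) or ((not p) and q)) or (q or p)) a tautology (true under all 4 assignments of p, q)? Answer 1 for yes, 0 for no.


Check all 4 assignments:
p=0, q=0: 1
p=0, q=1: 1
p=1, q=0: 1
p=1, q=1: 1
Satisfying count = 4/4.
Tautology iff count = 4: yes.

1


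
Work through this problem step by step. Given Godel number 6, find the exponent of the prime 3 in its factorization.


Factorize 6 by dividing by 3 repeatedly.
Division steps: 3 divides 6 exactly 1 time(s).
Exponent of 3 = 1

1


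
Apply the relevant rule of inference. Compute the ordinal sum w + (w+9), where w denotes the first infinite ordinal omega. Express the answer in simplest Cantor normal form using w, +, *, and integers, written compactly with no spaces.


Compute w + (w+9).
Ordinal + is associative but NOT commutative; for finite n>0, n + w = w but w + n stays w+n.
w + (w+9) = (w+w) + 9 = w*2+9.
Result = w*2+9

w*2+9


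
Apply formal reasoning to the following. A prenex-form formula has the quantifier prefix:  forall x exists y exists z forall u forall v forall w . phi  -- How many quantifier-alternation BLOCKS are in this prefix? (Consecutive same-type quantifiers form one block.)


Quantifier-type sequence: A E E A A A  (A=forall, E=exists)
Group into maximal same-type runs:
  Ax1 | Ex2 | Ax3
Number of blocks = 3

3


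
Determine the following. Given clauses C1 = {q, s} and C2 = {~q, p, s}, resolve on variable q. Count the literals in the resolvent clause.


Remove q from C1 and ~q from C2.
C1 remainder: {s}
C2 remainder: {p, s}
Union (resolvent): {p, s}
Resolvent has 2 literal(s).

2


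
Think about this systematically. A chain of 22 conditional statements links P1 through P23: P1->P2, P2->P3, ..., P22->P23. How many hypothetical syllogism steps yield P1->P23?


With 22 implications in a chain connecting 23 propositions:
P1->P2, P2->P3, ..., P22->P23
Steps needed = (number of implications) - 1 = 22 - 1 = 21

21


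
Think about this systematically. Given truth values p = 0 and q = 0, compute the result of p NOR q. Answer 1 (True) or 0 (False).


p = 0, q = 0
Operation: p NOR q
Evaluate: 0 NOR 0 = 1

1


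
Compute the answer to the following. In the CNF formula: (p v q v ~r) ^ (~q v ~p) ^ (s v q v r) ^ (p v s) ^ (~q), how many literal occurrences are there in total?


Counting literals in each clause:
Clause 1: 3 literal(s)
Clause 2: 2 literal(s)
Clause 3: 3 literal(s)
Clause 4: 2 literal(s)
Clause 5: 1 literal(s)
Total = 11

11


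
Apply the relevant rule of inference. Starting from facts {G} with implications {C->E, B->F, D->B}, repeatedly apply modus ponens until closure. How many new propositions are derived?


Initial facts: {G}
Apply modus ponens to closure:
  (no implication fires)
Final known: {G}
New propositions: {(none)}
Count = 0

0


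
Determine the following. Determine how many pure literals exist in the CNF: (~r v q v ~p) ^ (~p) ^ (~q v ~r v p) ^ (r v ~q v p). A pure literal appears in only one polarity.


Check each variable for pure literal status:
p: mixed (not pure)
q: mixed (not pure)
r: mixed (not pure)
Pure literal count = 0

0


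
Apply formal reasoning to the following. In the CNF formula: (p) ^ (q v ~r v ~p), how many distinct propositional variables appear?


Identify each variable that appears in the formula.
Variables found: p, q, r
Count = 3

3


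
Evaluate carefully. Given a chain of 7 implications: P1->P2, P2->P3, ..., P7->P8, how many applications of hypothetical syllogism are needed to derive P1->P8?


With 7 implications in a chain connecting 8 propositions:
P1->P2, P2->P3, ..., P7->P8
Steps needed = (number of implications) - 1 = 7 - 1 = 6

6


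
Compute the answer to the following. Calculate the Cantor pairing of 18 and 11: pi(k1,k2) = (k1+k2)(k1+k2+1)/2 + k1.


k1 + k2 = 29
(k1+k2)(k1+k2+1)/2 = 29 * 30 / 2 = 435
pi = 435 + 18 = 453

453


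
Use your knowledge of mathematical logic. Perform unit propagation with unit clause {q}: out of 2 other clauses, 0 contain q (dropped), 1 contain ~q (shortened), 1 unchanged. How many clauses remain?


Satisfied (removed): 0
Shortened (remain): 1
Unchanged (remain): 1
Remaining = 1 + 1 = 2

2


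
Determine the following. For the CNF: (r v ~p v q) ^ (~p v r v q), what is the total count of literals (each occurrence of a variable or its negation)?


Counting literals in each clause:
Clause 1: 3 literal(s)
Clause 2: 3 literal(s)
Total = 6

6


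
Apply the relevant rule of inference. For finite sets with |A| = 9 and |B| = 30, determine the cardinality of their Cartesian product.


The Cartesian product A x B contains all ordered pairs (a, b).
|A x B| = |A| * |B| = 9 * 30 = 270

270


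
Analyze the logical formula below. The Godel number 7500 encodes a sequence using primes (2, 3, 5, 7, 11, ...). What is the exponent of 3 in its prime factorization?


Factorize 7500 by dividing by 3 repeatedly.
Division steps: 3 divides 7500 exactly 1 time(s).
Exponent of 3 = 1

1


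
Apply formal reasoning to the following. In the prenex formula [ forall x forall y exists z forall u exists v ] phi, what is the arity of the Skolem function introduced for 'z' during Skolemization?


Quantifier prefix: forall x forall y exists z forall u exists v
'z' is existentially quantified at position 3.
Universal variables preceding it: x, y
Skolem function arity = 2

2


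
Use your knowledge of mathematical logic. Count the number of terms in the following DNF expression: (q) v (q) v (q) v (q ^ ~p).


A DNF formula is a disjunction of terms (conjunctions).
Terms are separated by v.
Counting the disjuncts: 4 terms.

4


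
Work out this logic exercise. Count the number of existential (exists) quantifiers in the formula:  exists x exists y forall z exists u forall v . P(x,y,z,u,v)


Quantifier prefix: exists x exists y forall z exists u forall v
Mark each quantifier type:
  E E U E U
Universal count = 2, Existential count = 3
Asked for existential (exists) quantifiers: 3

3


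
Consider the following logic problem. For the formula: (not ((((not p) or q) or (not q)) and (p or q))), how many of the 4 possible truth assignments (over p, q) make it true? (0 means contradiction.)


Check all 4 assignments:
p=0, q=0: 1
p=0, q=1: 0
p=1, q=0: 0
p=1, q=1: 0
Count of True = 1

1


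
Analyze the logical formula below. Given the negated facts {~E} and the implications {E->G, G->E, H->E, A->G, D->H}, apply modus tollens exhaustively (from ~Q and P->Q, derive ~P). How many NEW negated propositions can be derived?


Initial negated facts: {~E}
Apply modus tollens to closure:
  ~E and G->E  =>  ~G
  ~E and H->E  =>  ~H
  ~G and A->G  =>  ~A
  ~H and D->H  =>  ~D
Final negated: {~A, ~D, ~E, ~G, ~H}
New negations: {~A, ~D, ~G, ~H}
Count = 4

4
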